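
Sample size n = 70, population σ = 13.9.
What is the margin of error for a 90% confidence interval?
Margin of error = 2.73

Margin of error = z* · σ/√n
= 1.645 · 13.9/√70
= 1.645 · 13.9/8.3666
= 2.73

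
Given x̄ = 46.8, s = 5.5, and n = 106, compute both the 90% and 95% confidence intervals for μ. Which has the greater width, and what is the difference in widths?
95% CI is wider by 0.35

df = 105
90% CI: t* = 1.659, (45.91, 47.69), width = 2 · t* · s/√n = 1.77
95% CI: t* = 1.983, (45.74, 47.86), width = 2 · t* · s/√n = 2.12

The 95% CI is wider by 2.12 - 1.77 = 0.35.
Higher confidence requires a wider interval.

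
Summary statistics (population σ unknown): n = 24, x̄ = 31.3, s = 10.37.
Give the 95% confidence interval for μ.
(26.92, 35.68)

t-interval (σ unknown):
df = n - 1 = 23
t* = 2.069 for 95% confidence

Margin of error = t* · s/√n = 2.069 · 10.37/√24 = 4.38

CI: (26.92, 35.68)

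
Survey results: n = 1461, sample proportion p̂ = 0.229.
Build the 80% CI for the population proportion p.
(0.215, 0.243)

Proportion CI:
SE = √(p̂(1-p̂)/n) = √(0.229 · 0.771 / 1461) = 0.01099

z* = 1.282
Margin = z* · SE = 1.282 · 0.01099 = 0.0141

CI: 0.229 ± 0.0141 = (0.215, 0.243)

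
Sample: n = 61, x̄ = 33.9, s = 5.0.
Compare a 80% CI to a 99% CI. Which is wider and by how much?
99% CI is wider by 1.75

df = 60
80% CI: t* = 1.296, (33.07, 34.73), width = 2 · t* · s/√n = 1.66
99% CI: t* = 2.660, (32.20, 35.60), width = 2 · t* · s/√n = 3.41

The 99% CI is wider by 3.41 - 1.66 = 1.75.
Higher confidence requires a wider interval.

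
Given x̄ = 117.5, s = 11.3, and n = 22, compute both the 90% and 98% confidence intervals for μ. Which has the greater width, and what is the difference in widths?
98% CI is wider by 3.84

df = 21
90% CI: t* = 1.721, (113.35, 121.65), width = 2 · t* · s/√n = 8.29
98% CI: t* = 2.518, (111.43, 123.57), width = 2 · t* · s/√n = 12.13

The 98% CI is wider by 12.13 - 8.29 = 3.84.
Higher confidence requires a wider interval.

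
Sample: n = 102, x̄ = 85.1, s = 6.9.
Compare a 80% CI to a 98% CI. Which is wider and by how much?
98% CI is wider by 1.47

df = 101
80% CI: t* = 1.290, (84.22, 85.98), width = 2 · t* · s/√n = 1.76
98% CI: t* = 2.364, (83.48, 86.72), width = 2 · t* · s/√n = 3.23

The 98% CI is wider by 3.23 - 1.76 = 1.47.
Higher confidence requires a wider interval.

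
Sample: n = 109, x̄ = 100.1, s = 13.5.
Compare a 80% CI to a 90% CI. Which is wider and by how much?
90% CI is wider by 0.96

df = 108
80% CI: t* = 1.289, (98.43, 101.77), width = 2 · t* · s/√n = 3.33
90% CI: t* = 1.659, (97.95, 102.25), width = 2 · t* · s/√n = 4.29

The 90% CI is wider by 4.29 - 3.33 = 0.96.
Higher confidence requires a wider interval.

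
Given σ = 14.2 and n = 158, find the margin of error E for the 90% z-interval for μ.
Margin of error = 1.86

Margin of error = z* · σ/√n
= 1.645 · 14.2/√158
= 1.645 · 14.2/12.5698
= 1.86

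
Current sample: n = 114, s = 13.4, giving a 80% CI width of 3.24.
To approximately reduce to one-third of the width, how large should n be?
n ≈ 1026

CI width ∝ 1/√n
To reduce width by factor 3, need √n to grow by 3 → need 3² = 9 times as many samples.

Current: n = 114, width = 3.24
New: n = 1026, width ≈ 1.07

Width reduced by factor of 3.24/1.07 = 3.03.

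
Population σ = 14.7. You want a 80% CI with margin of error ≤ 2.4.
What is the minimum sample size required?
n ≥ 62

For margin E ≤ 2.4:
n ≥ (z* · σ / E)²
n ≥ (1.282 · 14.7 / 2.4)²
n ≥ 61.66

Minimum n = 62 (rounding up)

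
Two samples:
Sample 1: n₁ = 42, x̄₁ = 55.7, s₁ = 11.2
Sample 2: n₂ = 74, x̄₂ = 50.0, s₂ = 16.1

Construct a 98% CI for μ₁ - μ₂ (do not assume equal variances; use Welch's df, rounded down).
(-0.31, 11.71)

Difference: x̄₁ - x̄₂ = 5.70
SE = √(s₁²/n₁ + s₂²/n₂) = √(11.2²/42 + 16.1²/74) = 2.5475
df = 109.20 → 109 (Welch–Satterthwaite, rounded down)
t* = 2.361

CI: 5.70 ± 2.361 · 2.5475 = 5.70 ± 6.01 = (-0.31, 11.71)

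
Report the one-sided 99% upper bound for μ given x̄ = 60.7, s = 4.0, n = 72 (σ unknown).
μ ≤ 61.82

Upper bound (one-sided):
t* = 2.380 (one-sided for 99%)
Upper bound = x̄ + t* · s/√n = 60.7 + 2.380 · 4.0/√72 = 61.82

We are 99% confident that μ ≤ 61.82.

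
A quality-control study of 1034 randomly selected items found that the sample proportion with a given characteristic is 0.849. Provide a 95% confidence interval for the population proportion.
(0.827, 0.871)

Proportion CI:
SE = √(p̂(1-p̂)/n) = √(0.849 · 0.151 / 1034) = 0.01113

z* = 1.960
Margin = z* · SE = 1.960 · 0.01113 = 0.0218

CI: 0.849 ± 0.0218 = (0.827, 0.871)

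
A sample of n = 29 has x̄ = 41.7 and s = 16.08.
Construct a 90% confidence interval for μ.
(36.62, 46.78)

t-interval (σ unknown):
df = n - 1 = 28
t* = 1.701 for 90% confidence

Margin of error = t* · s/√n = 1.701 · 16.08/√29 = 5.08

CI: (36.62, 46.78)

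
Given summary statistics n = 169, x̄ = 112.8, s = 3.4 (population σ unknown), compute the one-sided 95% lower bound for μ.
μ ≥ 112.37

Lower bound (one-sided):
t* = 1.654 (one-sided for 95%)
Lower bound = x̄ - t* · s/√n = 112.8 - 1.654 · 3.4/√169 = 112.37

We are 95% confident that μ ≥ 112.37.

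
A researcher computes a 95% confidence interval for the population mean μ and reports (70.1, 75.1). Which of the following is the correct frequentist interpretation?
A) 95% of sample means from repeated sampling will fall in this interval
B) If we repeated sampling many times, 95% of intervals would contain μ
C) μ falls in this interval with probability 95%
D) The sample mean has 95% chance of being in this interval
B

A) Wrong — coverage applies to intervals containing μ, not to future x̄ values.
B) Correct — this is the frequentist long-run coverage interpretation.
C) Wrong — μ is fixed; the randomness lives in the interval, not in μ.
D) Wrong — x̄ is observed and sits in the interval by construction.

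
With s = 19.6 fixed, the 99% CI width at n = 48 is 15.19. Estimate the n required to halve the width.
n ≈ 192

CI width ∝ 1/√n
To reduce width by factor 2, need √n to grow by 2 → need 2² = 4 times as many samples.

Current: n = 48, width = 15.19
New: n = 192, width ≈ 7.36

Width reduced by factor of 15.19/7.36 = 2.06.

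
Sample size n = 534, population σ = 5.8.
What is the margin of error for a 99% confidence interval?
Margin of error = 0.65

Margin of error = z* · σ/√n
= 2.576 · 5.8/√534
= 2.576 · 5.8/23.1084
= 0.65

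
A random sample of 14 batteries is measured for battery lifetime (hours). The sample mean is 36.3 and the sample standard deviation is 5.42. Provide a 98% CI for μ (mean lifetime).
(32.46, 40.14)

t-interval (σ unknown):
df = n - 1 = 13
t* = 2.650 for 98% confidence

Margin of error = t* · s/√n = 2.650 · 5.42/√14 = 3.84

CI: (32.46, 40.14)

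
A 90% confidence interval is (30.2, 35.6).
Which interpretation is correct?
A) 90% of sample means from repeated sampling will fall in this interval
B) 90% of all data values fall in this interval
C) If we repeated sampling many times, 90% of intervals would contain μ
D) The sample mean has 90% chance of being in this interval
C

A) Wrong — coverage applies to intervals containing μ, not to future x̄ values.
B) Wrong — a CI is about the parameter μ, not individual data values.
C) Correct — this is the frequentist long-run coverage interpretation.
D) Wrong — x̄ is observed and sits in the interval by construction.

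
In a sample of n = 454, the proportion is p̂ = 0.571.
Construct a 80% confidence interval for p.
(0.541, 0.601)

Proportion CI:
SE = √(p̂(1-p̂)/n) = √(0.571 · 0.429 / 454) = 0.02323

z* = 1.282
Margin = z* · SE = 1.282 · 0.02323 = 0.0298

CI: 0.571 ± 0.0298 = (0.541, 0.601)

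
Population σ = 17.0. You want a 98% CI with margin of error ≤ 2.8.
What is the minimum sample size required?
n ≥ 200

For margin E ≤ 2.8:
n ≥ (z* · σ / E)²
n ≥ (2.326 · 17.0 / 2.8)²
n ≥ 199.43

Minimum n = 200 (rounding up)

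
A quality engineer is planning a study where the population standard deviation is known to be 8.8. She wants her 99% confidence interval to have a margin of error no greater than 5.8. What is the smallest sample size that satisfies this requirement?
n ≥ 16

For margin E ≤ 5.8:
n ≥ (z* · σ / E)²
n ≥ (2.576 · 8.8 / 5.8)²
n ≥ 15.28

Minimum n = 16 (rounding up)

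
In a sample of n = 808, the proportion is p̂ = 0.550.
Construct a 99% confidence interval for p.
(0.505, 0.595)

Proportion CI:
SE = √(p̂(1-p̂)/n) = √(0.550 · 0.450 / 808) = 0.01750

z* = 2.576
Margin = z* · SE = 2.576 · 0.01750 = 0.0451

CI: 0.550 ± 0.0451 = (0.505, 0.595)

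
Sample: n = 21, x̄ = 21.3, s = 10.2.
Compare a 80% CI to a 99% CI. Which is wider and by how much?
99% CI is wider by 6.76

df = 20
80% CI: t* = 1.325, (18.35, 24.25), width = 2 · t* · s/√n = 5.90
99% CI: t* = 2.845, (14.97, 27.63), width = 2 · t* · s/√n = 12.66

The 99% CI is wider by 12.66 - 5.90 = 6.76.
Higher confidence requires a wider interval.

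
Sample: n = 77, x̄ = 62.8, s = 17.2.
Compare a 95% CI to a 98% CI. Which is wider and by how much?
98% CI is wider by 1.50

df = 76
95% CI: t* = 1.992, (58.90, 66.70), width = 2 · t* · s/√n = 7.81
98% CI: t* = 2.376, (58.14, 67.46), width = 2 · t* · s/√n = 9.31

The 98% CI is wider by 9.31 - 7.81 = 1.50.
Higher confidence requires a wider interval.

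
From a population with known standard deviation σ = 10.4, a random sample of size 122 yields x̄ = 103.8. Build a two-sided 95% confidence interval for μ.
(101.95, 105.65)

z-interval (σ known):
z* = 1.960 for 95% confidence

Margin of error = z* · σ/√n = 1.960 · 10.4/√122 = 1.85

CI: (103.8 - 1.85, 103.8 + 1.85) = (101.95, 105.65)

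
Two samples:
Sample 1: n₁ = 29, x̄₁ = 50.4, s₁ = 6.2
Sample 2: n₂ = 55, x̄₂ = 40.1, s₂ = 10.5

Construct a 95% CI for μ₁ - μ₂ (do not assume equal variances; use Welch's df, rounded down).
(6.67, 13.93)

Difference: x̄₁ - x̄₂ = 10.30
SE = √(s₁²/n₁ + s₂²/n₂) = √(6.2²/29 + 10.5²/55) = 1.8248
df = 80.85 → 80 (Welch–Satterthwaite, rounded down)
t* = 1.990

CI: 10.30 ± 1.990 · 1.8248 = 10.30 ± 3.63 = (6.67, 13.93)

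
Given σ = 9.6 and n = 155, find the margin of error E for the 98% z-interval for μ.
Margin of error = 1.79

Margin of error = z* · σ/√n
= 2.326 · 9.6/√155
= 2.326 · 9.6/12.4499
= 1.79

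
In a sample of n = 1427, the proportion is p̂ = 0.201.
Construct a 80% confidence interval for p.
(0.187, 0.215)

Proportion CI:
SE = √(p̂(1-p̂)/n) = √(0.201 · 0.799 / 1427) = 0.01061

z* = 1.282
Margin = z* · SE = 1.282 · 0.01061 = 0.0136

CI: 0.201 ± 0.0136 = (0.187, 0.215)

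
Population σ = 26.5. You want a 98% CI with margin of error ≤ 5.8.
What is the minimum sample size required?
n ≥ 113

For margin E ≤ 5.8:
n ≥ (z* · σ / E)²
n ≥ (2.326 · 26.5 / 5.8)²
n ≥ 112.94

Minimum n = 113 (rounding up)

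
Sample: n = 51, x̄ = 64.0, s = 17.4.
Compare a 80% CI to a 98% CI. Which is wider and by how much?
98% CI is wider by 5.38

df = 50
80% CI: t* = 1.299, (60.84, 67.16), width = 2 · t* · s/√n = 6.33
98% CI: t* = 2.403, (58.15, 69.85), width = 2 · t* · s/√n = 11.71

The 98% CI is wider by 11.71 - 6.33 = 5.38.
Higher confidence requires a wider interval.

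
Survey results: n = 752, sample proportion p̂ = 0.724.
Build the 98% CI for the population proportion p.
(0.686, 0.762)

Proportion CI:
SE = √(p̂(1-p̂)/n) = √(0.724 · 0.276 / 752) = 0.01630

z* = 2.326
Margin = z* · SE = 2.326 · 0.01630 = 0.0379

CI: 0.724 ± 0.0379 = (0.686, 0.762)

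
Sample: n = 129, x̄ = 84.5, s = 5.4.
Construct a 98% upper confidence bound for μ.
μ ≤ 85.49

Upper bound (one-sided):
t* = 2.075 (one-sided for 98%)
Upper bound = x̄ + t* · s/√n = 84.5 + 2.075 · 5.4/√129 = 85.49

We are 98% confident that μ ≤ 85.49.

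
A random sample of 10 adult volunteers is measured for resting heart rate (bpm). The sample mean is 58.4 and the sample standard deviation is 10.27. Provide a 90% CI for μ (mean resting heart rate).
(52.45, 64.35)

t-interval (σ unknown):
df = n - 1 = 9
t* = 1.833 for 90% confidence

Margin of error = t* · s/√n = 1.833 · 10.27/√10 = 5.95

CI: (52.45, 64.35)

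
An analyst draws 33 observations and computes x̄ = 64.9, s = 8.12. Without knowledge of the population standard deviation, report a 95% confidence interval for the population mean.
(62.02, 67.78)

t-interval (σ unknown):
df = n - 1 = 32
t* = 2.037 for 95% confidence

Margin of error = t* · s/√n = 2.037 · 8.12/√33 = 2.88

CI: (62.02, 67.78)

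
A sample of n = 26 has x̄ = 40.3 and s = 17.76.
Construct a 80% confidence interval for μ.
(35.72, 44.88)

t-interval (σ unknown):
df = n - 1 = 25
t* = 1.316 for 80% confidence

Margin of error = t* · s/√n = 1.316 · 17.76/√26 = 4.58

CI: (35.72, 44.88)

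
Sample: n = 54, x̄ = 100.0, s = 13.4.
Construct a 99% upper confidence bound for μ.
μ ≤ 104.37

Upper bound (one-sided):
t* = 2.399 (one-sided for 99%)
Upper bound = x̄ + t* · s/√n = 100.0 + 2.399 · 13.4/√54 = 104.37

We are 99% confident that μ ≤ 104.37.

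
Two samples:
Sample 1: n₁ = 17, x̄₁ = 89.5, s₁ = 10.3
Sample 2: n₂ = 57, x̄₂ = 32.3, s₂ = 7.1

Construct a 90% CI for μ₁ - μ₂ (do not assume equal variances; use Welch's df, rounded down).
(52.60, 61.80)

Difference: x̄₁ - x̄₂ = 57.20
SE = √(s₁²/n₁ + s₂²/n₂) = √(10.3²/17 + 7.1²/57) = 2.6693
df = 20.74 → 20 (Welch–Satterthwaite, rounded down)
t* = 1.725

CI: 57.20 ± 1.725 · 2.6693 = 57.20 ± 4.60 = (52.60, 61.80)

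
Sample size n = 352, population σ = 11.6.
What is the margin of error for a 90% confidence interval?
Margin of error = 1.02

Margin of error = z* · σ/√n
= 1.645 · 11.6/√352
= 1.645 · 11.6/18.7617
= 1.02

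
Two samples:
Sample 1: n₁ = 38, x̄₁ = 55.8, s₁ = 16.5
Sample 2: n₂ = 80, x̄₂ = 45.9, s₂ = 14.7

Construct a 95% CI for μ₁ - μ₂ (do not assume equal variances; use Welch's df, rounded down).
(3.63, 16.17)

Difference: x̄₁ - x̄₂ = 9.90
SE = √(s₁²/n₁ + s₂²/n₂) = √(16.5²/38 + 14.7²/80) = 3.1410
df = 65.78 → 65 (Welch–Satterthwaite, rounded down)
t* = 1.997

CI: 9.90 ± 1.997 · 3.1410 = 9.90 ± 6.27 = (3.63, 16.17)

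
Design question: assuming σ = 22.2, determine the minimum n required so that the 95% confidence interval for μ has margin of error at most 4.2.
n ≥ 108

For margin E ≤ 4.2:
n ≥ (z* · σ / E)²
n ≥ (1.960 · 22.2 / 4.2)²
n ≥ 107.33

Minimum n = 108 (rounding up)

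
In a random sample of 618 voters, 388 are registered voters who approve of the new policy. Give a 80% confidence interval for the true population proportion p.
(0.603, 0.653)

Proportion CI:
p̂ = 388/618 = 0.62783
SE = √(p̂(1-p̂)/n) = √(0.62783 · 0.37217 / 618) = 0.01944

z* = 1.282
Margin = z* · SE = 1.282 · 0.01944 = 0.0249

CI: 0.62783 ± 0.0249 = (0.603, 0.653)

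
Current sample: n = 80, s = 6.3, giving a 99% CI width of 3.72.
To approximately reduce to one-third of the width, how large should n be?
n ≈ 720

CI width ∝ 1/√n
To reduce width by factor 3, need √n to grow by 3 → need 3² = 9 times as many samples.

Current: n = 80, width = 3.72
New: n = 720, width ≈ 1.21

Width reduced by factor of 3.72/1.21 = 3.07.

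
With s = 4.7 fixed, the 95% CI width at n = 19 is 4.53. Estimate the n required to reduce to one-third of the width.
n ≈ 171

CI width ∝ 1/√n
To reduce width by factor 3, need √n to grow by 3 → need 3² = 9 times as many samples.

Current: n = 19, width = 4.53
New: n = 171, width ≈ 1.42

Width reduced by factor of 4.53/1.42 = 3.19.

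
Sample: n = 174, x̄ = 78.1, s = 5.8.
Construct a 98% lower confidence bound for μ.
μ ≥ 77.19

Lower bound (one-sided):
t* = 2.069 (one-sided for 98%)
Lower bound = x̄ - t* · s/√n = 78.1 - 2.069 · 5.8/√174 = 77.19

We are 98% confident that μ ≥ 77.19.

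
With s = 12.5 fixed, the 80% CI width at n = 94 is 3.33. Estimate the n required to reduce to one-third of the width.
n ≈ 846

CI width ∝ 1/√n
To reduce width by factor 3, need √n to grow by 3 → need 3² = 9 times as many samples.

Current: n = 94, width = 3.33
New: n = 846, width ≈ 1.10

Width reduced by factor of 3.33/1.10 = 3.03.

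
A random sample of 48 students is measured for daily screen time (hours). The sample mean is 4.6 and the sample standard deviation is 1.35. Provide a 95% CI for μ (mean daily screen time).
(4.21, 4.99)

t-interval (σ unknown):
df = n - 1 = 47
t* = 2.012 for 95% confidence

Margin of error = t* · s/√n = 2.012 · 1.35/√48 = 0.39

CI: (4.21, 4.99)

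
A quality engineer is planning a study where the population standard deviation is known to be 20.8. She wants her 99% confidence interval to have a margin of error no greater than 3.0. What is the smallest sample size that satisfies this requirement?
n ≥ 319

For margin E ≤ 3.0:
n ≥ (z* · σ / E)²
n ≥ (2.576 · 20.8 / 3.0)²
n ≥ 318.99

Minimum n = 319 (rounding up)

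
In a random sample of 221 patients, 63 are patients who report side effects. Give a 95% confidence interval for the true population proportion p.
(0.226, 0.345)

Proportion CI:
p̂ = 63/221 = 0.28507
SE = √(p̂(1-p̂)/n) = √(0.28507 · 0.71493 / 221) = 0.03037

z* = 1.960
Margin = z* · SE = 1.960 · 0.03037 = 0.0595

CI: 0.28507 ± 0.0595 = (0.226, 0.345)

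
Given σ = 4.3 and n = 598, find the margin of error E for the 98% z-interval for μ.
Margin of error = 0.41

Margin of error = z* · σ/√n
= 2.326 · 4.3/√598
= 2.326 · 4.3/24.4540
= 0.41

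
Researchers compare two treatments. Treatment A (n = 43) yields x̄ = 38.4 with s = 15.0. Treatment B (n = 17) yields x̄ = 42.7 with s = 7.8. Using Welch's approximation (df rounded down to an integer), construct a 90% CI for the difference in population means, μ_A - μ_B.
(-9.27, 0.67)

Difference: x̄₁ - x̄₂ = -4.30
SE = √(s₁²/n₁ + s₂²/n₂) = √(15.0²/43 + 7.8²/17) = 2.9684
df = 53.46 → 53 (Welch–Satterthwaite, rounded down)
t* = 1.674

CI: -4.30 ± 1.674 · 2.9684 = -4.30 ± 4.97 = (-9.27, 0.67)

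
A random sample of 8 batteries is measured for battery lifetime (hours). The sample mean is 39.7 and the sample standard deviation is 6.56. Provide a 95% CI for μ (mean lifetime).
(34.21, 45.19)

t-interval (σ unknown):
df = n - 1 = 7
t* = 2.365 for 95% confidence

Margin of error = t* · s/√n = 2.365 · 6.56/√8 = 5.49

CI: (34.21, 45.19)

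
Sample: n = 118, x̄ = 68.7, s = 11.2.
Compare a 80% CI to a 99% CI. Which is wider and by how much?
99% CI is wider by 2.74

df = 117
80% CI: t* = 1.289, (67.37, 70.03), width = 2 · t* · s/√n = 2.66
99% CI: t* = 2.619, (66.00, 71.40), width = 2 · t* · s/√n = 5.40

The 99% CI is wider by 5.40 - 2.66 = 2.74.
Higher confidence requires a wider interval.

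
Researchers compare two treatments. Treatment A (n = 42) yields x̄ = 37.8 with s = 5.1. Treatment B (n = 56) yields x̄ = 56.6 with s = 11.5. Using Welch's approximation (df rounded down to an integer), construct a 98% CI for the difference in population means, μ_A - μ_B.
(-22.90, -14.70)

Difference: x̄₁ - x̄₂ = -18.80
SE = √(s₁²/n₁ + s₂²/n₂) = √(5.1²/42 + 11.5²/56) = 1.7265
df = 80.23 → 80 (Welch–Satterthwaite, rounded down)
t* = 2.374

CI: -18.80 ± 2.374 · 1.7265 = -18.80 ± 4.10 = (-22.90, -14.70)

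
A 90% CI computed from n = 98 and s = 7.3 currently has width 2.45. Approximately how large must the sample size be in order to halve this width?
n ≈ 392

CI width ∝ 1/√n
To reduce width by factor 2, need √n to grow by 2 → need 2² = 4 times as many samples.

Current: n = 98, width = 2.45
New: n = 392, width ≈ 1.22

Width reduced by factor of 2.45/1.22 = 2.01.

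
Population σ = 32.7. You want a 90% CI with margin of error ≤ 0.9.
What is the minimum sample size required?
n ≥ 3573

For margin E ≤ 0.9:
n ≥ (z* · σ / E)²
n ≥ (1.645 · 32.7 / 0.9)²
n ≥ 3572.25

Minimum n = 3573 (rounding up)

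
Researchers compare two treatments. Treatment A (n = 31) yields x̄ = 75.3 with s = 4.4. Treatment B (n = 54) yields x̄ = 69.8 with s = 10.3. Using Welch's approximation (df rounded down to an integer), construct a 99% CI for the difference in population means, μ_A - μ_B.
(1.25, 9.75)

Difference: x̄₁ - x̄₂ = 5.50
SE = √(s₁²/n₁ + s₂²/n₂) = √(4.4²/31 + 10.3²/54) = 1.6091
df = 78.11 → 78 (Welch–Satterthwaite, rounded down)
t* = 2.640

CI: 5.50 ± 2.640 · 1.6091 = 5.50 ± 4.25 = (1.25, 9.75)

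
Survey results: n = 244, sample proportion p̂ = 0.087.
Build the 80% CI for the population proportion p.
(0.064, 0.110)

Proportion CI:
SE = √(p̂(1-p̂)/n) = √(0.087 · 0.913 / 244) = 0.01804

z* = 1.282
Margin = z* · SE = 1.282 · 0.01804 = 0.0231

CI: 0.087 ± 0.0231 = (0.064, 0.110)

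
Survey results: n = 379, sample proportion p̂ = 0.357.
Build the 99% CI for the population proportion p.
(0.294, 0.420)

Proportion CI:
SE = √(p̂(1-p̂)/n) = √(0.357 · 0.643 / 379) = 0.02461

z* = 2.576
Margin = z* · SE = 2.576 · 0.02461 = 0.0634

CI: 0.357 ± 0.0634 = (0.294, 0.420)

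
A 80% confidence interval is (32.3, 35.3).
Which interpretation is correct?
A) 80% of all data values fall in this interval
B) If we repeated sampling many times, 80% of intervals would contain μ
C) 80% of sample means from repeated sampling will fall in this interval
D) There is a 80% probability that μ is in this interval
B

A) Wrong — a CI is about the parameter μ, not individual data values.
B) Correct — this is the frequentist long-run coverage interpretation.
C) Wrong — coverage applies to intervals containing μ, not to future x̄ values.
D) Wrong — μ is fixed; the randomness lives in the interval, not in μ.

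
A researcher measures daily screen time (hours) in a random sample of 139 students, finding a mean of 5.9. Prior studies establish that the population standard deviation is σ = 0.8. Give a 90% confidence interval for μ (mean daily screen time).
(5.79, 6.01)

z-interval (σ known):
z* = 1.645 for 90% confidence

Margin of error = z* · σ/√n = 1.645 · 0.8/√139 = 0.11

CI: (5.9 - 0.11, 5.9 + 0.11) = (5.79, 6.01)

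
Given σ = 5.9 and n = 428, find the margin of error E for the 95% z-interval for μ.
Margin of error = 0.56

Margin of error = z* · σ/√n
= 1.960 · 5.9/√428
= 1.960 · 5.9/20.6882
= 0.56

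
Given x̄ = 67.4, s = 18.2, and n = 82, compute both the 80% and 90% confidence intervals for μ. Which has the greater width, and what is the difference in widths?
90% CI is wider by 1.50

df = 81
80% CI: t* = 1.292, (64.80, 70.00), width = 2 · t* · s/√n = 5.19
90% CI: t* = 1.664, (64.06, 70.74), width = 2 · t* · s/√n = 6.69

The 90% CI is wider by 6.69 - 5.19 = 1.50.
Higher confidence requires a wider interval.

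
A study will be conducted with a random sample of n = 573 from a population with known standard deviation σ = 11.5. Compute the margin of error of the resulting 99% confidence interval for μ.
Margin of error = 1.24

Margin of error = z* · σ/√n
= 2.576 · 11.5/√573
= 2.576 · 11.5/23.9374
= 1.24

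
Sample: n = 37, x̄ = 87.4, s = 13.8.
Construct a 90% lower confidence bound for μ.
μ ≥ 84.44

Lower bound (one-sided):
t* = 1.306 (one-sided for 90%)
Lower bound = x̄ - t* · s/√n = 87.4 - 1.306 · 13.8/√37 = 84.44

We are 90% confident that μ ≥ 84.44.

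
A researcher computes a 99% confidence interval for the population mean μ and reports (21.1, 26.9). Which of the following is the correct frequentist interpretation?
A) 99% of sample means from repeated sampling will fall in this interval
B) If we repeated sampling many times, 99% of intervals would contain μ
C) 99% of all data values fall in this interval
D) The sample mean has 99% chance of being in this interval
B

A) Wrong — coverage applies to intervals containing μ, not to future x̄ values.
B) Correct — this is the frequentist long-run coverage interpretation.
C) Wrong — a CI is about the parameter μ, not individual data values.
D) Wrong — x̄ is observed and sits in the interval by construction.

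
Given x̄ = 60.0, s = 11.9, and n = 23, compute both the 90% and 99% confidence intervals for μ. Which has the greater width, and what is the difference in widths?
99% CI is wider by 5.47

df = 22
90% CI: t* = 1.717, (55.74, 64.26), width = 2 · t* · s/√n = 8.52
99% CI: t* = 2.819, (53.01, 66.99), width = 2 · t* · s/√n = 13.99

The 99% CI is wider by 13.99 - 8.52 = 5.47.
Higher confidence requires a wider interval.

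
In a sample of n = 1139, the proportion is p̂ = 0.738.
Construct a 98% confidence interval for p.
(0.708, 0.768)

Proportion CI:
SE = √(p̂(1-p̂)/n) = √(0.738 · 0.262 / 1139) = 0.01303

z* = 2.326
Margin = z* · SE = 2.326 · 0.01303 = 0.0303

CI: 0.738 ± 0.0303 = (0.708, 0.768)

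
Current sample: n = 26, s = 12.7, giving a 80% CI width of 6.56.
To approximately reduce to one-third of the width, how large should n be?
n ≈ 234

CI width ∝ 1/√n
To reduce width by factor 3, need √n to grow by 3 → need 3² = 9 times as many samples.

Current: n = 26, width = 6.56
New: n = 234, width ≈ 2.13

Width reduced by factor of 6.56/2.13 = 3.08.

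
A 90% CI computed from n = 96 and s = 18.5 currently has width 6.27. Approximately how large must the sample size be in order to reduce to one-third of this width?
n ≈ 864

CI width ∝ 1/√n
To reduce width by factor 3, need √n to grow by 3 → need 3² = 9 times as many samples.

Current: n = 96, width = 6.27
New: n = 864, width ≈ 2.07

Width reduced by factor of 6.27/2.07 = 3.03.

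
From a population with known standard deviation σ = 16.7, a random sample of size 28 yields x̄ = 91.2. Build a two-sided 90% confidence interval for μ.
(86.01, 96.39)

z-interval (σ known):
z* = 1.645 for 90% confidence

Margin of error = z* · σ/√n = 1.645 · 16.7/√28 = 5.19

CI: (91.2 - 5.19, 91.2 + 5.19) = (86.01, 96.39)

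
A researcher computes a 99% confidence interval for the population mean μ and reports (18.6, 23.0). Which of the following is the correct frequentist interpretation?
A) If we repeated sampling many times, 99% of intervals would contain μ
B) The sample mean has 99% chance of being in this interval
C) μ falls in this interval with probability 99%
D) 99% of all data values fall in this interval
A

A) Correct — this is the frequentist long-run coverage interpretation.
B) Wrong — x̄ is observed and sits in the interval by construction.
C) Wrong — μ is fixed; the randomness lives in the interval, not in μ.
D) Wrong — a CI is about the parameter μ, not individual data values.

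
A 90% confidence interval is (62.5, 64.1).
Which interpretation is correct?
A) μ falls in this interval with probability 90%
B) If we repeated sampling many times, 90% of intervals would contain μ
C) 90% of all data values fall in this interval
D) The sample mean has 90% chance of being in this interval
B

A) Wrong — μ is fixed; the randomness lives in the interval, not in μ.
B) Correct — this is the frequentist long-run coverage interpretation.
C) Wrong — a CI is about the parameter μ, not individual data values.
D) Wrong — x̄ is observed and sits in the interval by construction.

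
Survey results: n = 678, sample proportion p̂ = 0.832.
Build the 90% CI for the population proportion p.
(0.808, 0.856)

Proportion CI:
SE = √(p̂(1-p̂)/n) = √(0.832 · 0.168 / 678) = 0.01436

z* = 1.645
Margin = z* · SE = 1.645 · 0.01436 = 0.0236

CI: 0.832 ± 0.0236 = (0.808, 0.856)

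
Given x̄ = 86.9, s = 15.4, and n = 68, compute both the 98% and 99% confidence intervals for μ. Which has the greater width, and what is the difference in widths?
99% CI is wider by 1.00

df = 67
98% CI: t* = 2.383, (82.45, 91.35), width = 2 · t* · s/√n = 8.90
99% CI: t* = 2.651, (81.95, 91.85), width = 2 · t* · s/√n = 9.90

The 99% CI is wider by 9.90 - 8.90 = 1.00.
Higher confidence requires a wider interval.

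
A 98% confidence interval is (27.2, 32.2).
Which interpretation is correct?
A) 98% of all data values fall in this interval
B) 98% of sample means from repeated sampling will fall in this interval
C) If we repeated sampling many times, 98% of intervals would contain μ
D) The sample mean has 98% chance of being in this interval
C

A) Wrong — a CI is about the parameter μ, not individual data values.
B) Wrong — coverage applies to intervals containing μ, not to future x̄ values.
C) Correct — this is the frequentist long-run coverage interpretation.
D) Wrong — x̄ is observed and sits in the interval by construction.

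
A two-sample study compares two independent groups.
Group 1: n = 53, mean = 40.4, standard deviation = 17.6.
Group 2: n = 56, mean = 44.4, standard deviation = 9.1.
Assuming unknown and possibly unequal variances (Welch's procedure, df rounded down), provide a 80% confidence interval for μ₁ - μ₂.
(-7.50, -0.50)

Difference: x̄₁ - x̄₂ = -4.00
SE = √(s₁²/n₁ + s₂²/n₂) = √(17.6²/53 + 9.1²/56) = 2.7062
df = 76.98 → 76 (Welch–Satterthwaite, rounded down)
t* = 1.293

CI: -4.00 ± 1.293 · 2.7062 = -4.00 ± 3.50 = (-7.50, -0.50)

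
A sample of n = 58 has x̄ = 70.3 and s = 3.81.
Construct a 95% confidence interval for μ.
(69.30, 71.30)

t-interval (σ unknown):
df = n - 1 = 57
t* = 2.002 for 95% confidence

Margin of error = t* · s/√n = 2.002 · 3.81/√58 = 1.00

CI: (69.30, 71.30)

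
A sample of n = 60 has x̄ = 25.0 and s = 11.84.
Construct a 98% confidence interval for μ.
(21.35, 28.65)

t-interval (σ unknown):
df = n - 1 = 59
t* = 2.391 for 98% confidence

Margin of error = t* · s/√n = 2.391 · 11.84/√60 = 3.65

CI: (21.35, 28.65)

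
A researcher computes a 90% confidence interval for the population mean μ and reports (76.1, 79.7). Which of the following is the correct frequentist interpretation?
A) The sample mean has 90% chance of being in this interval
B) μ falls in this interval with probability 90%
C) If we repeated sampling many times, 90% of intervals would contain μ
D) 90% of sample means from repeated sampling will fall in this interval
C

A) Wrong — x̄ is observed and sits in the interval by construction.
B) Wrong — μ is fixed; the randomness lives in the interval, not in μ.
C) Correct — this is the frequentist long-run coverage interpretation.
D) Wrong — coverage applies to intervals containing μ, not to future x̄ values.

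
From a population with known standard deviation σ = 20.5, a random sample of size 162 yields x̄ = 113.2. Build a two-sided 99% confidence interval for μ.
(109.05, 117.35)

z-interval (σ known):
z* = 2.576 for 99% confidence

Margin of error = z* · σ/√n = 2.576 · 20.5/√162 = 4.15

CI: (113.2 - 4.15, 113.2 + 4.15) = (109.05, 117.35)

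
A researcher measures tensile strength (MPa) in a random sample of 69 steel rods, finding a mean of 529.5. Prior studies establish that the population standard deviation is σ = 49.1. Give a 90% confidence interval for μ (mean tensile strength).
(519.78, 539.22)

z-interval (σ known):
z* = 1.645 for 90% confidence

Margin of error = z* · σ/√n = 1.645 · 49.1/√69 = 9.72

CI: (529.5 - 9.72, 529.5 + 9.72) = (519.78, 539.22)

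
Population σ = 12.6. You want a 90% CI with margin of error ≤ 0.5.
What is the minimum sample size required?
n ≥ 1719

For margin E ≤ 0.5:
n ≥ (z* · σ / E)²
n ≥ (1.645 · 12.6 / 0.5)²
n ≥ 1718.43

Minimum n = 1719 (rounding up)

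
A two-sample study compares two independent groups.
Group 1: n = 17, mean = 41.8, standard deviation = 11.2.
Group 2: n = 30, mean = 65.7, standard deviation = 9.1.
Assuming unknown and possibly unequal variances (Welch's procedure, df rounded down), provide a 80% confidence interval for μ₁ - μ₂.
(-28.08, -19.72)

Difference: x̄₁ - x̄₂ = -23.90
SE = √(s₁²/n₁ + s₂²/n₂) = √(11.2²/17 + 9.1²/30) = 3.1842
df = 28.04 → 28 (Welch–Satterthwaite, rounded down)
t* = 1.313

CI: -23.90 ± 1.313 · 3.1842 = -23.90 ± 4.18 = (-28.08, -19.72)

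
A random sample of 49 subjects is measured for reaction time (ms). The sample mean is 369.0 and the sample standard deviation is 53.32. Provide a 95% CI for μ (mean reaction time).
(353.68, 384.32)

t-interval (σ unknown):
df = n - 1 = 48
t* = 2.011 for 95% confidence

Margin of error = t* · s/√n = 2.011 · 53.32/√49 = 15.32

CI: (353.68, 384.32)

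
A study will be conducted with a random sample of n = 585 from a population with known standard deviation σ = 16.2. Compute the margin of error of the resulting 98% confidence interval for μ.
Margin of error = 1.56

Margin of error = z* · σ/√n
= 2.326 · 16.2/√585
= 2.326 · 16.2/24.1868
= 1.56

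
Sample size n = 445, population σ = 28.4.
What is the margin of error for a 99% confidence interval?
Margin of error = 3.47

Margin of error = z* · σ/√n
= 2.576 · 28.4/√445
= 2.576 · 28.4/21.0950
= 3.47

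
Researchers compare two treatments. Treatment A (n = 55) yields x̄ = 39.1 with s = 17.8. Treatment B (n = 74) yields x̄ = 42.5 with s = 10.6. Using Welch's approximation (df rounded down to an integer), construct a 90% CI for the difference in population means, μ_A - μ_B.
(-7.89, 1.09)

Difference: x̄₁ - x̄₂ = -3.40
SE = √(s₁²/n₁ + s₂²/n₂) = √(17.8²/55 + 10.6²/74) = 2.6980
df = 82.00 → 82 (Welch–Satterthwaite, rounded down)
t* = 1.664

CI: -3.40 ± 1.664 · 2.6980 = -3.40 ± 4.49 = (-7.89, 1.09)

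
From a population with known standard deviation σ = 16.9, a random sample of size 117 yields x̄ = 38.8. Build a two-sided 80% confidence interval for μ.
(36.80, 40.80)

z-interval (σ known):
z* = 1.282 for 80% confidence

Margin of error = z* · σ/√n = 1.282 · 16.9/√117 = 2.00

CI: (38.8 - 2.00, 38.8 + 2.00) = (36.80, 40.80)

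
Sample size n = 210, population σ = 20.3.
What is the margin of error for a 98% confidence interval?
Margin of error = 3.26

Margin of error = z* · σ/√n
= 2.326 · 20.3/√210
= 2.326 · 20.3/14.4914
= 3.26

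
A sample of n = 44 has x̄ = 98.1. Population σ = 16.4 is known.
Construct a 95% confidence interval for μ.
(93.25, 102.95)

z-interval (σ known):
z* = 1.960 for 95% confidence

Margin of error = z* · σ/√n = 1.960 · 16.4/√44 = 4.85

CI: (98.1 - 4.85, 98.1 + 4.85) = (93.25, 102.95)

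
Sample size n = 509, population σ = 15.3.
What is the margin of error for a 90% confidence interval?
Margin of error = 1.12

Margin of error = z* · σ/√n
= 1.645 · 15.3/√509
= 1.645 · 15.3/22.5610
= 1.12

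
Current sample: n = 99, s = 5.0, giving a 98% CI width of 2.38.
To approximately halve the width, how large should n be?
n ≈ 396

CI width ∝ 1/√n
To reduce width by factor 2, need √n to grow by 2 → need 2² = 4 times as many samples.

Current: n = 99, width = 2.38
New: n = 396, width ≈ 1.17

Width reduced by factor of 2.38/1.17 = 2.03.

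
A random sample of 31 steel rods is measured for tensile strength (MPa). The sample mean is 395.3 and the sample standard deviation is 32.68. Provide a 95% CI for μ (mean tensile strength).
(383.31, 407.29)

t-interval (σ unknown):
df = n - 1 = 30
t* = 2.042 for 95% confidence

Margin of error = t* · s/√n = 2.042 · 32.68/√31 = 11.99

CI: (383.31, 407.29)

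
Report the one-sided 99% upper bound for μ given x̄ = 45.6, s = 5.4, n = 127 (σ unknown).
μ ≤ 46.73

Upper bound (one-sided):
t* = 2.356 (one-sided for 99%)
Upper bound = x̄ + t* · s/√n = 45.6 + 2.356 · 5.4/√127 = 46.73

We are 99% confident that μ ≤ 46.73.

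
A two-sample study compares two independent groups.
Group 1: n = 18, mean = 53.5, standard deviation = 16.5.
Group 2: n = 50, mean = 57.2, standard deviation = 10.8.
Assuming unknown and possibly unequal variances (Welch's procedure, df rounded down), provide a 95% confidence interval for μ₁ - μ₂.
(-12.37, 4.97)

Difference: x̄₁ - x̄₂ = -3.70
SE = √(s₁²/n₁ + s₂²/n₂) = √(16.5²/18 + 10.8²/50) = 4.1783
df = 22.46 → 22 (Welch–Satterthwaite, rounded down)
t* = 2.074

CI: -3.70 ± 2.074 · 4.1783 = -3.70 ± 8.67 = (-12.37, 4.97)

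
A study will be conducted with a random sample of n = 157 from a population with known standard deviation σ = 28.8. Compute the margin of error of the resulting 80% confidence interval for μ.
Margin of error = 2.95

Margin of error = z* · σ/√n
= 1.282 · 28.8/√157
= 1.282 · 28.8/12.5300
= 2.95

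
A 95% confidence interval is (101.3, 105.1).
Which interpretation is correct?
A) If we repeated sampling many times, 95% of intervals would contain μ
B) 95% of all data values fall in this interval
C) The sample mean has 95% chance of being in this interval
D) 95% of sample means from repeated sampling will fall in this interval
A

A) Correct — this is the frequentist long-run coverage interpretation.
B) Wrong — a CI is about the parameter μ, not individual data values.
C) Wrong — x̄ is observed and sits in the interval by construction.
D) Wrong — coverage applies to intervals containing μ, not to future x̄ values.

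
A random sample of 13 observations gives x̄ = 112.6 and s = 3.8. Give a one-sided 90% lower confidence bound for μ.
μ ≥ 111.17

Lower bound (one-sided):
t* = 1.356 (one-sided for 90%)
Lower bound = x̄ - t* · s/√n = 112.6 - 1.356 · 3.8/√13 = 111.17

We are 90% confident that μ ≥ 111.17.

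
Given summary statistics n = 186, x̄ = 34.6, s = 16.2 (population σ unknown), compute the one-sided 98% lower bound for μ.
μ ≥ 32.14

Lower bound (one-sided):
t* = 2.068 (one-sided for 98%)
Lower bound = x̄ - t* · s/√n = 34.6 - 2.068 · 16.2/√186 = 32.14

We are 98% confident that μ ≥ 32.14.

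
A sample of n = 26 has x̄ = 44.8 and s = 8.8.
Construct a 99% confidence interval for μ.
(39.99, 49.61)

t-interval (σ unknown):
df = n - 1 = 25
t* = 2.787 for 99% confidence

Margin of error = t* · s/√n = 2.787 · 8.8/√26 = 4.81

CI: (39.99, 49.61)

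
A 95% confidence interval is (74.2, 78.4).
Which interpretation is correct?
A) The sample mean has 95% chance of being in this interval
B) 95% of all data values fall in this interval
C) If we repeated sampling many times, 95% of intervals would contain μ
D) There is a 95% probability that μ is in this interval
C

A) Wrong — x̄ is observed and sits in the interval by construction.
B) Wrong — a CI is about the parameter μ, not individual data values.
C) Correct — this is the frequentist long-run coverage interpretation.
D) Wrong — μ is fixed; the randomness lives in the interval, not in μ.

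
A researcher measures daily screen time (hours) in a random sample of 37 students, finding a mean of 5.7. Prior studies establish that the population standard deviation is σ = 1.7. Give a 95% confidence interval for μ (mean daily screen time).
(5.15, 6.25)

z-interval (σ known):
z* = 1.960 for 95% confidence

Margin of error = z* · σ/√n = 1.960 · 1.7/√37 = 0.55

CI: (5.7 - 0.55, 5.7 + 0.55) = (5.15, 6.25)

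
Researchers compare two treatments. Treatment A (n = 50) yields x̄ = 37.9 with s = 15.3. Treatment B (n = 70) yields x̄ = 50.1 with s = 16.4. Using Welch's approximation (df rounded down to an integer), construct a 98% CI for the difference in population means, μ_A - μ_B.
(-19.09, -5.31)

Difference: x̄₁ - x̄₂ = -12.20
SE = √(s₁²/n₁ + s₂²/n₂) = √(15.3²/50 + 16.4²/70) = 2.9196
df = 109.88 → 109 (Welch–Satterthwaite, rounded down)
t* = 2.361

CI: -12.20 ± 2.361 · 2.9196 = -12.20 ± 6.89 = (-19.09, -5.31)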